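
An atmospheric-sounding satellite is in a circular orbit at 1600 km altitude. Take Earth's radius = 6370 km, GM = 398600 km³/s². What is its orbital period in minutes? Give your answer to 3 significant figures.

118 min

Semi-major axis a = 6370 + 1600 = 7970 km. Period T = 2π√(a³/μ) = 2π√(7970³/398600) = 7081.1 s = 118.02 min.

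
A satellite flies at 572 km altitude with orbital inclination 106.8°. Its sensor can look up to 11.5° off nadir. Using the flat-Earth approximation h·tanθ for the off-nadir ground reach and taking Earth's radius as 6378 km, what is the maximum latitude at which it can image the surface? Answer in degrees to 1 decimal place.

Retrograde orbit: the ground track reaches ±(180° − i) = ±(180 − 106.8) = ±73.2°.
Sensor half-swath on the ground ≈ 572·tan(11.5°) = 116 km = 1.05° of latitude.
Maximum observable latitude ≈ 73.2 + 1.05 = 74.2°.

74.2°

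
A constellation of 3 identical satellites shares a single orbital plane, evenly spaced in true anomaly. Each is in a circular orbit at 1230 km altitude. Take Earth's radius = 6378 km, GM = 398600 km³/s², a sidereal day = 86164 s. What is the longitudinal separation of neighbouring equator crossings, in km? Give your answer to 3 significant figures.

1020 km

Semi-major axis a = 6378 + 1230 = 7608 km. Period T = 2π√(a³/μ) = 2π√(7608³/398600) = 6604.2 s = 110.07 min.
Single-satellite node shift = (6604.2/86164) × 360° = 27.59°.
With 3 satellites evenly phased, successive equator crossings are 27.59/3 = 9.198° apart.
That is 9.198 × 111.3 = 1024 km at the equator.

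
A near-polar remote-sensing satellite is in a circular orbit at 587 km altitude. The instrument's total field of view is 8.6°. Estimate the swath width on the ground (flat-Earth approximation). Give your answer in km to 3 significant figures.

Half-angle = 8.6°/2 = 4.3°.
Swath width ≈ 2h·tan(θ/2) = 2 × 587 × tan(4.3°) = 88.3 km.

88.3 km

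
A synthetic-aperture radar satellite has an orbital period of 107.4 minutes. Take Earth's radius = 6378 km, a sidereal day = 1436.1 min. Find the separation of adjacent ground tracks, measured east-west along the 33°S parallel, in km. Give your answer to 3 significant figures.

T = 107.4 min = 6444.0 s.
Node shift per orbit = (6444.0/86166) × 360° = 26.92°.
Equatorial spacing = 26.92 × 111.3 km/° = 2997 km.
At 33° latitude, spacing = 2997 × cos(33°) = 2513 km.

2510 km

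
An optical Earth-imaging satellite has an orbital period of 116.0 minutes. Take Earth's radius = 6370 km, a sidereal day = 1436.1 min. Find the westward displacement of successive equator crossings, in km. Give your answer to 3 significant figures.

T = 116.0 min = 6960.0 s.
During one orbit Earth rotates (6960.0 / 86166) × 360° = 29.08°.
At the equator that is 29.08° × (2π·6370/360) km/° = 29.08 × 111.2 = 3233 km.

3230 km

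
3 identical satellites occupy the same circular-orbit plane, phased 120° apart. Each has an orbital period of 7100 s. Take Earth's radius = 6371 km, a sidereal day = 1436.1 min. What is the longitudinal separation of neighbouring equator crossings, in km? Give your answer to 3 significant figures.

Single-satellite node shift = (7100.0/86166) × 360° = 29.66°.
With 3 satellites evenly phased, successive equator crossings are 29.66/3 = 9.888° apart.
That is 9.888 × 111.2 = 1099 km at the equator.

1100 km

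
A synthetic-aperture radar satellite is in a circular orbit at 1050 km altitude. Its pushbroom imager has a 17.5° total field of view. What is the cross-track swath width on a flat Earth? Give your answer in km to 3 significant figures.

Half-angle = 17.5°/2 = 8.75°.
Swath width ≈ 2h·tan(θ/2) = 2 × 1050 × tan(8.75°) = 323.2 km.

323 km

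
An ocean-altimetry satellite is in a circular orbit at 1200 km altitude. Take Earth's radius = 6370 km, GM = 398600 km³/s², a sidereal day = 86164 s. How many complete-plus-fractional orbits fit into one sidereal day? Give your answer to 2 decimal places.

Semi-major axis a = 6370 + 1200 = 7570 km. Period T = 2π√(a³/μ) = 2π√(7570³/398600) = 6554.7 s = 109.25 min.
Orbits per sidereal day = 86164 / 6554.7 = 13.145.

13.15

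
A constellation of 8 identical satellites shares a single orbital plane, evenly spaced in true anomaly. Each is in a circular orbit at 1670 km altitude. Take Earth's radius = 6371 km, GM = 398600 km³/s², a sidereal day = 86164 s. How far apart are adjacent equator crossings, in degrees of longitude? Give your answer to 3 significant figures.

3.75°

Semi-major axis a = 6371 + 1670 = 8041 km. Period T = 2π√(a³/μ) = 2π√(8041³/398600) = 7175.9 s = 119.60 min.
Single-satellite node shift = (7175.9/86164) × 360° = 29.98°.
With 8 satellites evenly phased, successive equator crossings are 29.98/8 = 3.748° apart.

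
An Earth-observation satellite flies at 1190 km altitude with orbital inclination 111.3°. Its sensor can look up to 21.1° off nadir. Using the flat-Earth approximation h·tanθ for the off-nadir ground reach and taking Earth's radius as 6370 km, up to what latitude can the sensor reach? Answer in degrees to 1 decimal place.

72.8°

Retrograde orbit: the ground track reaches ±(180° − i) = ±(180 − 111.3) = ±68.7°.
Sensor half-swath on the ground ≈ 1190·tan(21.1°) = 459 km = 4.13° of latitude.
Maximum observable latitude ≈ 68.7 + 4.13 = 72.8°.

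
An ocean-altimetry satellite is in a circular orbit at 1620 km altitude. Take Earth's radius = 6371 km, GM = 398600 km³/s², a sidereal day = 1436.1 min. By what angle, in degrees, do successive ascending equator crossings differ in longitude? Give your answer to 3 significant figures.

29.7°

Semi-major axis a = 6371 + 1620 = 7991 km. Period T = 2π√(a³/μ) = 2π√(7991³/398600) = 7109.1 s = 118.48 min.
During one orbit Earth rotates (7109.1 / 86166) × 360° = 29.70°.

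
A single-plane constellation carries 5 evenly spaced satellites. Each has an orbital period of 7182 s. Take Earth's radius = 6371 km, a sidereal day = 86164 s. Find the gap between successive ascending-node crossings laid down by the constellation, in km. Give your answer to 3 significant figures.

667 km

Single-satellite node shift = (7182.0/86164) × 360° = 30.01°.
With 5 satellites evenly phased, successive equator crossings are 30.01/5 = 6.001° apart.
That is 6.001 × 111.2 = 667 km at the equator.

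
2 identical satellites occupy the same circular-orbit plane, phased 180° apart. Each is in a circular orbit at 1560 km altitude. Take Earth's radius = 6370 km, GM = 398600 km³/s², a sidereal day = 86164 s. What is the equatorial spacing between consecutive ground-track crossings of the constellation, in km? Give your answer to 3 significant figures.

1630 km

Semi-major axis a = 6370 + 1560 = 7930 km. Period T = 2π√(a³/μ) = 2π√(7930³/398600) = 7027.8 s = 117.13 min.
Single-satellite node shift = (7027.8/86164) × 360° = 29.36°.
With 2 satellites evenly phased, successive equator crossings are 29.36/2 = 14.681° apart.
That is 14.681 × 111.2 = 1632 km at the equator.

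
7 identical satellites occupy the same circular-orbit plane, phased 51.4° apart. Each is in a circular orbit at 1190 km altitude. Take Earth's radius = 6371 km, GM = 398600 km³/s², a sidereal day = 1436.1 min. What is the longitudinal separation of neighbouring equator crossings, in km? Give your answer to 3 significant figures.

Semi-major axis a = 6371 + 1190 = 7561 km. Period T = 2π√(a³/μ) = 2π√(7561³/398600) = 6543.0 s = 109.05 min.
Single-satellite node shift = (6543.0/86166) × 360° = 27.34°.
With 7 satellites evenly phased, successive equator crossings are 27.34/7 = 3.905° apart.
That is 3.905 × 111.2 = 434 km at the equator.

434 km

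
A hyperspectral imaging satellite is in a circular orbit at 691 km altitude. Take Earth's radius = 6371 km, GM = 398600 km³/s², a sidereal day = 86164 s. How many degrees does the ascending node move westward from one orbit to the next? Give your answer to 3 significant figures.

24.7°

Semi-major axis a = 6371 + 691 = 7062 km. Period T = 2π√(a³/μ) = 2π√(7062³/398600) = 5906.1 s = 98.44 min.
During one orbit Earth rotates (5906.1 / 86164) × 360° = 24.68°.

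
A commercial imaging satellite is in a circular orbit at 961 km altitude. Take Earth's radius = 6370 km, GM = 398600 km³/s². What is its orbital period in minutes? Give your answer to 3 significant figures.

Semi-major axis a = 6370 + 961 = 7331 km. Period T = 2π√(a³/μ) = 2π√(7331³/398600) = 6246.8 s = 104.11 min.

104 min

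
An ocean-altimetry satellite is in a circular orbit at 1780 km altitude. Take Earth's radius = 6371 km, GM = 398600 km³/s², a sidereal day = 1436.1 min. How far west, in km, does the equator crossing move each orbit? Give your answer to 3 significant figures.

Semi-major axis a = 6371 + 1780 = 8151 km. Period T = 2π√(a³/μ) = 2π√(8151³/398600) = 7323.6 s = 122.06 min.
During one orbit Earth rotates (7323.6 / 86166) × 360° = 30.60°.
At the equator that is 30.60° × (2π·6371/360) km/° = 30.60 × 111.2 = 3402 km.

3400 km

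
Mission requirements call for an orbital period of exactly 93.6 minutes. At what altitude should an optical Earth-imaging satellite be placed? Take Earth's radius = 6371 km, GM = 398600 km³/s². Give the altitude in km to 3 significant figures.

458 km

T = 93.6 min = 5616.0 s.
From T = 2π√(a³/μ): a = (μ T²/4π²)^(1/3) = (398600 × 5616.0² / 4π²)^(1/3) = 6829 km.
Altitude h = a − R = 6829 − 6371 = 458 km.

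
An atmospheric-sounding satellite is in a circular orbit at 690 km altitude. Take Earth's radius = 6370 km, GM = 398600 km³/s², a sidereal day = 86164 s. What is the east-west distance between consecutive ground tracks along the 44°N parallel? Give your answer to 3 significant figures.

Semi-major axis a = 6370 + 690 = 7060 km. Period T = 2π√(a³/μ) = 2π√(7060³/398600) = 5903.6 s = 98.39 min.
Node shift per orbit = (5903.6/86164) × 360° = 24.67°.
Equatorial spacing = 24.67 × 111.2 km/° = 2742 km.
At 44° latitude, spacing = 2742 × cos(44°) = 1973 km.

1970 km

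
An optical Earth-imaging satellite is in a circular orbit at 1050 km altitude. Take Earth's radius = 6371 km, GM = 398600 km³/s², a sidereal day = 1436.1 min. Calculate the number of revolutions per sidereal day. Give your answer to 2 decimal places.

13.54

Semi-major axis a = 6371 + 1050 = 7421 km. Period T = 2π√(a³/μ) = 2π√(7421³/398600) = 6362.2 s = 106.04 min.
Orbits per sidereal day = 86166 / 6362.2 = 13.544.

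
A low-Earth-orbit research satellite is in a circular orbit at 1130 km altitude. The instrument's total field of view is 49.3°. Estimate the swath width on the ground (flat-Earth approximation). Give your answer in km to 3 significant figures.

Half-angle = 49.3°/2 = 24.65°.
Swath width ≈ 2h·tan(θ/2) = 2 × 1130 × tan(24.65°) = 1037.1 km.

1040 km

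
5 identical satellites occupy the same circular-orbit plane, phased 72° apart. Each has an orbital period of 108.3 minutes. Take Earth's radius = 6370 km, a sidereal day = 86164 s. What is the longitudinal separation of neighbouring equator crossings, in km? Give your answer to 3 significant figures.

T = 108.3 min = 6498.0 s.
Single-satellite node shift = (6498.0/86164) × 360° = 27.15°.
With 5 satellites evenly phased, successive equator crossings are 27.15/5 = 5.430° apart.
That is 5.430 × 111.2 = 604 km at the equator.

604 km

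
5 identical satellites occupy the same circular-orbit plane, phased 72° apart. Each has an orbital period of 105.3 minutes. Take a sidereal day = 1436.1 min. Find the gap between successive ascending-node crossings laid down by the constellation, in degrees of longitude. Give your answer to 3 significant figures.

5.28°

T = 105.3 min = 6318.0 s.
Single-satellite node shift = (6318.0/86166) × 360° = 26.40°.
With 5 satellites evenly phased, successive equator crossings are 26.40/5 = 5.279° apart.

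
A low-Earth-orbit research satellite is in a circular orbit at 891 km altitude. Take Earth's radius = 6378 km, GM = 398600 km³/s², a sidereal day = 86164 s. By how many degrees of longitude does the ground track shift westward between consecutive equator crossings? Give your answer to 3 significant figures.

25.8°

Semi-major axis a = 6378 + 891 = 7269 km. Period T = 2π√(a³/μ) = 2π√(7269³/398600) = 6167.7 s = 102.79 min.
During one orbit Earth rotates (6167.7 / 86164) × 360° = 25.77°.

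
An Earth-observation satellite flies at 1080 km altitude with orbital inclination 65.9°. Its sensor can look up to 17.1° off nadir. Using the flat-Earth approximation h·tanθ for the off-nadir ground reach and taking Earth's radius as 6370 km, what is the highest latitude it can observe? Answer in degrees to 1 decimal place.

For a prograde orbit the ground track reaches latitude ±i = ±65.9°.
Sensor half-swath on the ground ≈ 1080·tan(17.1°) = 332 km = 2.99° of latitude.
Maximum observable latitude ≈ 65.9 + 2.99 = 68.9°.

68.9°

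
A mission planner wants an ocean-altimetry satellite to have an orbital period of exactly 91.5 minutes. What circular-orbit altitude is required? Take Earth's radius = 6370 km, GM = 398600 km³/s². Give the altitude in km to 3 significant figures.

T = 91.5 min = 5490.0 s.
From T = 2π√(a³/μ): a = (μ T²/4π²)^(1/3) = (398600 × 5490.0² / 4π²)^(1/3) = 6726 km.
Altitude h = a − R = 6726 − 6370 = 356 km.

356 km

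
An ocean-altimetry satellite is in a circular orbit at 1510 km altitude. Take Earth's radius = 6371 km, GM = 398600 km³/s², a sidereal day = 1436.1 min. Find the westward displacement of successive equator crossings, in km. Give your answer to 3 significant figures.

3230 km

Semi-major axis a = 6371 + 1510 = 7881 km. Period T = 2π√(a³/μ) = 2π√(7881³/398600) = 6962.8 s = 116.05 min.
During one orbit Earth rotates (6962.8 / 86166) × 360° = 29.09°.
At the equator that is 29.09° × (2π·6371/360) km/° = 29.09 × 111.2 = 3235 km.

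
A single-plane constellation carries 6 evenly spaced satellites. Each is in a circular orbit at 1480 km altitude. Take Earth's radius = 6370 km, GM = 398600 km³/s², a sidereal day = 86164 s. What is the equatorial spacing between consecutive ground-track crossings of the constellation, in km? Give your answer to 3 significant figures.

Semi-major axis a = 6370 + 1480 = 7850 km. Period T = 2π√(a³/μ) = 2π√(7850³/398600) = 6921.7 s = 115.36 min.
Single-satellite node shift = (6921.7/86164) × 360° = 28.92°.
With 6 satellites evenly phased, successive equator crossings are 28.92/6 = 4.820° apart.
That is 4.820 × 111.2 = 536 km at the equator.

536 km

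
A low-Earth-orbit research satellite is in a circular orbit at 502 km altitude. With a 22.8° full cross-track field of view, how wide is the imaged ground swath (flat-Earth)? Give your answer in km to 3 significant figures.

Half-angle = 22.8°/2 = 11.4°.
Swath width ≈ 2h·tan(θ/2) = 2 × 502 × tan(11.4°) = 202.4 km.

202 km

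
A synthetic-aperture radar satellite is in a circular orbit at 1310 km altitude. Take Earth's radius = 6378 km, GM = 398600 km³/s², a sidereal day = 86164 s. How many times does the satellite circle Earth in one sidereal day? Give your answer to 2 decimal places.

Semi-major axis a = 6378 + 1310 = 7688 km. Period T = 2π√(a³/μ) = 2π√(7688³/398600) = 6708.6 s = 111.81 min.
Orbits per sidereal day = 86164 / 6708.6 = 12.844.

12.84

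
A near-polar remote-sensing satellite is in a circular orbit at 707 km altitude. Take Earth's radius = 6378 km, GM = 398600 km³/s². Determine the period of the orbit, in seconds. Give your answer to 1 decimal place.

5935.0 seconds

Semi-major axis a = 6378 + 707 = 7085 km. Period T = 2π√(a³/μ) = 2π√(7085³/398600) = 5935.0 s = 98.92 min.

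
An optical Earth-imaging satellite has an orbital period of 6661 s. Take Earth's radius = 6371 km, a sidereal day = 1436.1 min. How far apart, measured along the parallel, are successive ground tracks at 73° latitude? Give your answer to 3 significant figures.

905 km

Node shift per orbit = (6661.0/86166) × 360° = 27.83°.
Equatorial spacing = 27.83 × 111.2 km/° = 3095 km.
At 73° latitude, spacing = 3095 × cos(73°) = 905 km.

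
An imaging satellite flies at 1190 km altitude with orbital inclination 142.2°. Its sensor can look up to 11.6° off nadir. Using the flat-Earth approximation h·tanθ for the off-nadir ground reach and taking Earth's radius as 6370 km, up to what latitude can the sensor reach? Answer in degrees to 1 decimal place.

40.0°

Retrograde orbit: the ground track reaches ±(180° − i) = ±(180 − 142.2) = ±37.8°.
Sensor half-swath on the ground ≈ 1190·tan(11.6°) = 244 km = 2.20° of latitude.
Maximum observable latitude ≈ 37.8 + 2.20 = 40.0°.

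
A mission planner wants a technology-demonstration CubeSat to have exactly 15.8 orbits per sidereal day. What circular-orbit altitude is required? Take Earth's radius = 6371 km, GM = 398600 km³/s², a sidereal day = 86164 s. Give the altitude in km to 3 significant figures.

Required period T = 86164 / 15.8 = 5453.4 s.
From T = 2π√(a³/μ): a = (μ T²/4π²)^(1/3) = (398600 × 5453.4² / 4π²)^(1/3) = 6696 km.
Altitude h = a − R = 6696 − 6371 = 325 km.

325 km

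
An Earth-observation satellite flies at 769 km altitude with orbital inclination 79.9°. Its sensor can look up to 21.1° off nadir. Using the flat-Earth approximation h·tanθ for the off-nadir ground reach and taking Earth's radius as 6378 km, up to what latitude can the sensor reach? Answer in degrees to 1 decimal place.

82.6°

For a prograde orbit the ground track reaches latitude ±i = ±79.9°.
Sensor half-swath on the ground ≈ 769·tan(21.1°) = 297 km = 2.67° of latitude.
Maximum observable latitude ≈ 79.9 + 2.67 = 82.6°.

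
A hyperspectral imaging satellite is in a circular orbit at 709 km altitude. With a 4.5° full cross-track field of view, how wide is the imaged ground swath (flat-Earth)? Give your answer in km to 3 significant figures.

Half-angle = 4.5°/2 = 2.25°.
Swath width ≈ 2h·tan(θ/2) = 2 × 709 × tan(2.25°) = 55.7 km.

55.7 km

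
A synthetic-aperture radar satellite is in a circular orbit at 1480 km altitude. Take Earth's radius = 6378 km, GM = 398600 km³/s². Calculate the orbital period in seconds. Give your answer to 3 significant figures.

Semi-major axis a = 6378 + 1480 = 7858 km. Period T = 2π√(a³/μ) = 2π√(7858³/398600) = 6932.3 s = 115.54 min.

6930 seconds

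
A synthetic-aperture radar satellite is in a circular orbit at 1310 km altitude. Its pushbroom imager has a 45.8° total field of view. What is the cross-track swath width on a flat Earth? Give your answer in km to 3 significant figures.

1110 km

Half-angle = 45.8°/2 = 22.9°.
Swath width ≈ 2h·tan(θ/2) = 2 × 1310 × tan(22.9°) = 1106.7 km.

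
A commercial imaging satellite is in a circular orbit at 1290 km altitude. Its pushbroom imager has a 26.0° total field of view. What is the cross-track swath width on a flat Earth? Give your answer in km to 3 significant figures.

Half-angle = 26.0°/2 = 13°.
Swath width ≈ 2h·tan(θ/2) = 2 × 1290 × tan(13°) = 595.6 km.

596 km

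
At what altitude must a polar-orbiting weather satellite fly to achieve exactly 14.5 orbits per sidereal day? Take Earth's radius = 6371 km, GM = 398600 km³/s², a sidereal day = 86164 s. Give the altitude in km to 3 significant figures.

720 km

Required period T = 86164 / 14.5 = 5942.3 s.
From T = 2π√(a³/μ): a = (μ T²/4π²)^(1/3) = (398600 × 5942.3² / 4π²)^(1/3) = 7091 km.
Altitude h = a − R = 7091 − 6371 = 720 km.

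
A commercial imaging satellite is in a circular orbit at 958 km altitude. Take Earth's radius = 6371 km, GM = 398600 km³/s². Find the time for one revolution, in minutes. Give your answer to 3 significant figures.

Semi-major axis a = 6371 + 958 = 7329 km. Period T = 2π√(a³/μ) = 2π√(7329³/398600) = 6244.2 s = 104.07 min.

104 min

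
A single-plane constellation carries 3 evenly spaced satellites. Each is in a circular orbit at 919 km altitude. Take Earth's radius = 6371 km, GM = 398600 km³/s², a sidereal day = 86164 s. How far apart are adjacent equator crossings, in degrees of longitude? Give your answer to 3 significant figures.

Semi-major axis a = 6371 + 919 = 7290 km. Period T = 2π√(a³/μ) = 2π√(7290³/398600) = 6194.4 s = 103.24 min.
Single-satellite node shift = (6194.4/86164) × 360° = 25.88°.
With 3 satellites evenly phased, successive equator crossings are 25.88/3 = 8.627° apart.

8.63°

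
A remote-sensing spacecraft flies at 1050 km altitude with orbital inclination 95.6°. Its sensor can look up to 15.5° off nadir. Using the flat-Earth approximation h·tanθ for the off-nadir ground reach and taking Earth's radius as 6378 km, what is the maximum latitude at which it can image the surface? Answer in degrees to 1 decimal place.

87.0°

Retrograde orbit: the ground track reaches ±(180° − i) = ±(180 − 95.6) = ±84.4°.
Sensor half-swath on the ground ≈ 1050·tan(15.5°) = 291 km = 2.62° of latitude.
Maximum observable latitude ≈ 84.4 + 2.62 = 87.0°.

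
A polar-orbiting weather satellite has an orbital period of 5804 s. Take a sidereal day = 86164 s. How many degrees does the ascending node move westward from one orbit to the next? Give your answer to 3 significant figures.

24.2°

During one orbit Earth rotates (5804.0 / 86164) × 360° = 24.25°.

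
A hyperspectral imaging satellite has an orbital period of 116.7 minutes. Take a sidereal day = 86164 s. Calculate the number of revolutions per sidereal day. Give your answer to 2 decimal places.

12.31

T = 116.7 min = 7002.0 s.
Orbits per sidereal day = 86164 / 7002.0 = 12.306.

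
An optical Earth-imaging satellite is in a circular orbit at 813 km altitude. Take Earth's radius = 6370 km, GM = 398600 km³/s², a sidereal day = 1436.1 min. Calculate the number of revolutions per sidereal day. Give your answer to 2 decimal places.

Semi-major axis a = 6370 + 813 = 7183 km. Period T = 2π√(a³/μ) = 2π√(7183³/398600) = 6058.6 s = 100.98 min.
Orbits per sidereal day = 86166 / 6058.6 = 14.222.

14.22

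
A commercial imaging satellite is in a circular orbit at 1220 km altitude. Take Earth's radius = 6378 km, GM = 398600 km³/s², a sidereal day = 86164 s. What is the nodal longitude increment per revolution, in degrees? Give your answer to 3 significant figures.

Semi-major axis a = 6378 + 1220 = 7598 km. Period T = 2π√(a³/μ) = 2π√(7598³/398600) = 6591.1 s = 109.85 min.
During one orbit Earth rotates (6591.1 / 86164) × 360° = 27.54°.

27.5°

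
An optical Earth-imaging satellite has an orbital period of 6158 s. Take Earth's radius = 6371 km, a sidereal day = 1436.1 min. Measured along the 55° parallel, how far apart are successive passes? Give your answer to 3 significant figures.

Node shift per orbit = (6158.0/86166) × 360° = 25.73°.
Equatorial spacing = 25.73 × 111.2 km/° = 2861 km.
At 55° latitude, spacing = 2861 × cos(55°) = 1641 km.

1640 km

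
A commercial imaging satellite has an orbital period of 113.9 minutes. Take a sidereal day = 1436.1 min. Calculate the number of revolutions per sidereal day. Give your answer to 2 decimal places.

12.61

T = 113.9 min = 6834.0 s.
Orbits per sidereal day = 86166 / 6834.0 = 12.608.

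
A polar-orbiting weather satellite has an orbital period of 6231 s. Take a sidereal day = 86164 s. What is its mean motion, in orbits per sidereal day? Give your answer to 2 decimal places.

Orbits per sidereal day = 86164 / 6231.0 = 13.828.

13.83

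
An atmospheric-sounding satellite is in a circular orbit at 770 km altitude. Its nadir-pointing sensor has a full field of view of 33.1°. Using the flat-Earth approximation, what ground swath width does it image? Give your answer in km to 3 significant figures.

458 km

Half-angle = 33.1°/2 = 16.55°.
Swath width ≈ 2h·tan(θ/2) = 2 × 770 × tan(16.55°) = 457.6 km.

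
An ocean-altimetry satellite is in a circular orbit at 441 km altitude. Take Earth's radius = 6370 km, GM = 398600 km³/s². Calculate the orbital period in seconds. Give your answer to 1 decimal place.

5594.1 seconds

Semi-major axis a = 6370 + 441 = 6811 km. Period T = 2π√(a³/μ) = 2π√(6811³/398600) = 5594.1 s = 93.23 min.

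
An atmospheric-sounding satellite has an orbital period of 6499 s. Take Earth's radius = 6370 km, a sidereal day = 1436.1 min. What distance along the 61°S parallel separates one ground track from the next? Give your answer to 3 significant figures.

Node shift per orbit = (6499.0/86166) × 360° = 27.15°.
Equatorial spacing = 27.15 × 111.2 km/° = 3019 km.
At 61° latitude, spacing = 3019 × cos(61°) = 1464 km.

1460 km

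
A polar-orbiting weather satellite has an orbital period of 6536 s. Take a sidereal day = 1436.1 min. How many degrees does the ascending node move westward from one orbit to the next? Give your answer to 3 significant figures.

During one orbit Earth rotates (6536.0 / 86166) × 360° = 27.31°.

27.3°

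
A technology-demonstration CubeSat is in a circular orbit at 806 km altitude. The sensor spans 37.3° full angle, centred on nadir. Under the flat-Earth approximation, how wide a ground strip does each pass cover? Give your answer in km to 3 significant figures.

Half-angle = 37.3°/2 = 18.65°.
Swath width ≈ 2h·tan(θ/2) = 2 × 806 × tan(18.65°) = 544.1 km.

544 km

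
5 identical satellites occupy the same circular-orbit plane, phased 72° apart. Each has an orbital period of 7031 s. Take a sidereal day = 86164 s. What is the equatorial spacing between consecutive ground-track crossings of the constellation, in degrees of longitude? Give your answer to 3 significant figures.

5.88°

Single-satellite node shift = (7031.0/86164) × 360° = 29.38°.
With 5 satellites evenly phased, successive equator crossings are 29.38/5 = 5.875° apart.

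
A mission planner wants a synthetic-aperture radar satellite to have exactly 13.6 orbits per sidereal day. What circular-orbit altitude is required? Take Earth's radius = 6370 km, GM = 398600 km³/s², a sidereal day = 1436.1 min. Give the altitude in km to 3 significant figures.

1030 km

Required period T = 86166 / 13.6 = 6335.7 s.
From T = 2π√(a³/μ): a = (μ T²/4π²)^(1/3) = (398600 × 6335.7² / 4π²)^(1/3) = 7400 km.
Altitude h = a − R = 7400 − 6370 = 1030 km.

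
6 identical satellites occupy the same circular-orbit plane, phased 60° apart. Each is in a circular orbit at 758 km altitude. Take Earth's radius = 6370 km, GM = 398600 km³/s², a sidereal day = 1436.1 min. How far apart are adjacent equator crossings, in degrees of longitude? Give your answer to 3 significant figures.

4.17°

Semi-major axis a = 6370 + 758 = 7128 km. Period T = 2π√(a³/μ) = 2π√(7128³/398600) = 5989.1 s = 99.82 min.
Single-satellite node shift = (5989.1/86166) × 360° = 25.02°.
With 6 satellites evenly phased, successive equator crossings are 25.02/6 = 4.170° apart.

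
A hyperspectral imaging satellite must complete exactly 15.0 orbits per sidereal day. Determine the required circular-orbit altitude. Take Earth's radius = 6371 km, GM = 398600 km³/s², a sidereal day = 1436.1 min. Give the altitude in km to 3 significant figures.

Required period T = 86166 / 15.0 = 5744.4 s.
From T = 2π√(a³/μ): a = (μ T²/4π²)^(1/3) = (398600 × 5744.4² / 4π²)^(1/3) = 6932 km.
Altitude h = a − R = 6932 − 6371 = 561 km.

561 km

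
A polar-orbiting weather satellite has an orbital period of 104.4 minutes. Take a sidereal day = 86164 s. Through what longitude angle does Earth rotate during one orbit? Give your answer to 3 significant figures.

T = 104.4 min = 6264.0 s.
During one orbit Earth rotates (6264.0 / 86164) × 360° = 26.17°.

26.2°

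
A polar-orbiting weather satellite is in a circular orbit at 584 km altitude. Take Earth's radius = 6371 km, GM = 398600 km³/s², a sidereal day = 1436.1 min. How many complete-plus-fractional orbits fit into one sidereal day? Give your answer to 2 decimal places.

14.93

Semi-major axis a = 6371 + 584 = 6955 km. Period T = 2π√(a³/μ) = 2π√(6955³/398600) = 5772.4 s = 96.21 min.
Orbits per sidereal day = 86166 / 5772.4 = 14.927.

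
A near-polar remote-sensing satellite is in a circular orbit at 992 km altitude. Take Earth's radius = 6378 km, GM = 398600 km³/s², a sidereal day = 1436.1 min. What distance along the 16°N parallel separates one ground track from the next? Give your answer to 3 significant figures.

2820 km

Semi-major axis a = 6378 + 992 = 7370 km. Period T = 2π√(a³/μ) = 2π√(7370³/398600) = 6296.7 s = 104.94 min.
Node shift per orbit = (6296.7/86166) × 360° = 26.31°.
Equatorial spacing = 26.31 × 111.3 km/° = 2928 km.
At 16° latitude, spacing = 2928 × cos(16°) = 2815 km.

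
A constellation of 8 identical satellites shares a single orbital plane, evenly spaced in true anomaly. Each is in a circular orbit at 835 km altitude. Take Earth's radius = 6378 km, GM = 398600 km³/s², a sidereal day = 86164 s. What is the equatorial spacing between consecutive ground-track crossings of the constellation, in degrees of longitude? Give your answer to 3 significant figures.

3.18°

Semi-major axis a = 6378 + 835 = 7213 km. Period T = 2π√(a³/μ) = 2π√(7213³/398600) = 6096.6 s = 101.61 min.
Single-satellite node shift = (6096.6/86164) × 360° = 25.47°.
With 8 satellites evenly phased, successive equator crossings are 25.47/8 = 3.184° apart.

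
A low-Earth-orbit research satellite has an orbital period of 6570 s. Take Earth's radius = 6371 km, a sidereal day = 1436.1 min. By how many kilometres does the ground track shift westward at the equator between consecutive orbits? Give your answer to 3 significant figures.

During one orbit Earth rotates (6570.0 / 86166) × 360° = 27.45°.
At the equator that is 27.45° × (2π·6371/360) km/° = 27.45 × 111.2 = 3052 km.

3050 km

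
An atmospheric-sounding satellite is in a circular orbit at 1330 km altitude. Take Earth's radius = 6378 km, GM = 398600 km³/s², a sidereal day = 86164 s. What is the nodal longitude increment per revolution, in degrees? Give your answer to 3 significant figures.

28.1°

Semi-major axis a = 6378 + 1330 = 7708 km. Period T = 2π√(a³/μ) = 2π√(7708³/398600) = 6734.8 s = 112.25 min.
During one orbit Earth rotates (6734.8 / 86164) × 360° = 28.14°.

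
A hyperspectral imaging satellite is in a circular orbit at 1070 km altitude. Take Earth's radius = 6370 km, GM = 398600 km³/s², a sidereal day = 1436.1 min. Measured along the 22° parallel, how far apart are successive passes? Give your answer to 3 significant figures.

Semi-major axis a = 6370 + 1070 = 7440 km. Period T = 2π√(a³/μ) = 2π√(7440³/398600) = 6386.6 s = 106.44 min.
Node shift per orbit = (6386.6/86166) × 360° = 26.68°.
Equatorial spacing = 26.68 × 111.2 km/° = 2967 km.
At 22° latitude, spacing = 2967 × cos(22°) = 2751 km.

2750 km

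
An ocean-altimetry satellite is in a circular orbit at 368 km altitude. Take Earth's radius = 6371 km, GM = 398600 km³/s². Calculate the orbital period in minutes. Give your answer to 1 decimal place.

Semi-major axis a = 6371 + 368 = 6739 km. Period T = 2π√(a³/μ) = 2π√(6739³/398600) = 5505.6 s = 91.76 min.

91.8 min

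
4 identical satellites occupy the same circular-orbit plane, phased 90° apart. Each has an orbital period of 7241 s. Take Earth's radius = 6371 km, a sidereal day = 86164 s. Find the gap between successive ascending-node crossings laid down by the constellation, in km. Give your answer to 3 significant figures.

841 km

Single-satellite node shift = (7241.0/86164) × 360° = 30.25°.
With 4 satellites evenly phased, successive equator crossings are 30.25/4 = 7.563° apart.
That is 7.563 × 111.2 = 841 km at the equator.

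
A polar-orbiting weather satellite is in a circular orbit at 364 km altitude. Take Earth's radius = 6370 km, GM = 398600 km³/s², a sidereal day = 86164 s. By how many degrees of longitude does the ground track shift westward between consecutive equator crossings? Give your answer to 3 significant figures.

Semi-major axis a = 6370 + 364 = 6734 km. Period T = 2π√(a³/μ) = 2π√(6734³/398600) = 5499.5 s = 91.66 min.
During one orbit Earth rotates (5499.5 / 86164) × 360° = 22.98°.

23.0°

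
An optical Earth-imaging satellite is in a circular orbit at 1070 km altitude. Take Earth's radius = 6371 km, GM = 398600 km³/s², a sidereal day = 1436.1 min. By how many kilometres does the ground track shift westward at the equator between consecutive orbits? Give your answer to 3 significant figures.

Semi-major axis a = 6371 + 1070 = 7441 km. Period T = 2π√(a³/μ) = 2π√(7441³/398600) = 6387.9 s = 106.47 min.
During one orbit Earth rotates (6387.9 / 86166) × 360° = 26.69°.
At the equator that is 26.69° × (2π·6371/360) km/° = 26.69 × 111.2 = 2968 km.

2970 km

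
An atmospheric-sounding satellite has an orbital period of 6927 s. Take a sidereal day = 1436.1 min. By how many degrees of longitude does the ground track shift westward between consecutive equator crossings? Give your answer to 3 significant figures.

28.9°

During one orbit Earth rotates (6927.0 / 86166) × 360° = 28.94°.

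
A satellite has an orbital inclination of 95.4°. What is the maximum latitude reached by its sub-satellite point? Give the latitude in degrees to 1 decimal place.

Retrograde orbit: the ground track reaches ±(180° − i) = ±(180 − 95.4) = ±84.6°.

84.6°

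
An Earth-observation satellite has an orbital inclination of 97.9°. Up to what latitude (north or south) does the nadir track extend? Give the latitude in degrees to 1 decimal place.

Retrograde orbit: the ground track reaches ±(180° − i) = ±(180 − 97.9) = ±82.1°.

82.1°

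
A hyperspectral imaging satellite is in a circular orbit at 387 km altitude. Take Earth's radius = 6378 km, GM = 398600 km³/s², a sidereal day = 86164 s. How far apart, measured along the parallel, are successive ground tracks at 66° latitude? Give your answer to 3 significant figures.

Semi-major axis a = 6378 + 387 = 6765 km. Period T = 2π√(a³/μ) = 2π√(6765³/398600) = 5537.5 s = 92.29 min.
Node shift per orbit = (5537.5/86164) × 360° = 23.14°.
Equatorial spacing = 23.14 × 111.3 km/° = 2575 km.
At 66° latitude, spacing = 2575 × cos(66°) = 1048 km.

1050 km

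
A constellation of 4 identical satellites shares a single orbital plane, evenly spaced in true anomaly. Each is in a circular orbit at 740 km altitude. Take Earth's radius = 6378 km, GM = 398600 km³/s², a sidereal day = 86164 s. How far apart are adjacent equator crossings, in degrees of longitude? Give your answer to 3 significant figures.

6.24°

Semi-major axis a = 6378 + 740 = 7118 km. Period T = 2π√(a³/μ) = 2π√(7118³/398600) = 5976.5 s = 99.61 min.
Single-satellite node shift = (5976.5/86164) × 360° = 24.97°.
With 4 satellites evenly phased, successive equator crossings are 24.97/4 = 6.243° apart.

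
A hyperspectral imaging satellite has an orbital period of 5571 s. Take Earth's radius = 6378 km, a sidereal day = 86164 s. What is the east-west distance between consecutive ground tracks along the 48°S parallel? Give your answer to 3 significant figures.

1730 km

Node shift per orbit = (5571.0/86164) × 360° = 23.28°.
Equatorial spacing = 23.28 × 111.3 km/° = 2591 km.
At 48° latitude, spacing = 2591 × cos(48°) = 1734 km.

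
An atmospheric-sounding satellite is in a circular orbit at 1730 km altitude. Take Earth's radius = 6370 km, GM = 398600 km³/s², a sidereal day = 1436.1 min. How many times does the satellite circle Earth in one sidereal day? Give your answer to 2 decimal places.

Semi-major axis a = 6370 + 1730 = 8100 km. Period T = 2π√(a³/μ) = 2π√(8100³/398600) = 7255.0 s = 120.92 min.
Orbits per sidereal day = 86166 / 7255.0 = 11.877.

11.88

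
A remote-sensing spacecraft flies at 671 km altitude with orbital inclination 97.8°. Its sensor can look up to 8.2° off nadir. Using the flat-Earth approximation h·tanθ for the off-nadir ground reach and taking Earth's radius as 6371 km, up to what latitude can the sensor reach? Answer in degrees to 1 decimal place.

83.1°

Retrograde orbit: the ground track reaches ±(180° − i) = ±(180 − 97.8) = ±82.2°.
Sensor half-swath on the ground ≈ 671·tan(8.2°) = 97 km = 0.87° of latitude.
Maximum observable latitude ≈ 82.2 + 0.87 = 83.1°.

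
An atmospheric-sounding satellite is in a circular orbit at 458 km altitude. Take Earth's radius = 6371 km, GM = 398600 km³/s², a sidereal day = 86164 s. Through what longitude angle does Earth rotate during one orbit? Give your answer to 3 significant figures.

Semi-major axis a = 6371 + 458 = 6829 km. Period T = 2π√(a³/μ) = 2π√(6829³/398600) = 5616.3 s = 93.60 min.
During one orbit Earth rotates (5616.3 / 86164) × 360° = 23.47°.

23.5°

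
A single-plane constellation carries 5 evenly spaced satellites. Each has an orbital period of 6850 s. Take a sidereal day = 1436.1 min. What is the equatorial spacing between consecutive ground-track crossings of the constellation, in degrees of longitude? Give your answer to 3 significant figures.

5.72°

Single-satellite node shift = (6850.0/86166) × 360° = 28.62°.
With 5 satellites evenly phased, successive equator crossings are 28.62/5 = 5.724° apart.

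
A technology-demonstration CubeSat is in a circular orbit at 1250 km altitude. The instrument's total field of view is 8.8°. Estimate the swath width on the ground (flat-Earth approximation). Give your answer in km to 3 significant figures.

192 km

Half-angle = 8.8°/2 = 4.4°.
Swath width ≈ 2h·tan(θ/2) = 2 × 1250 × tan(4.4°) = 192.4 km.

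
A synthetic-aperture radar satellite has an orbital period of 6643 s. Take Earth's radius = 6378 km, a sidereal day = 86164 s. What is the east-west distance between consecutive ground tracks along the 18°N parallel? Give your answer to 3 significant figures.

Node shift per orbit = (6643.0/86164) × 360° = 27.75°.
Equatorial spacing = 27.75 × 111.3 km/° = 3090 km.
At 18° latitude, spacing = 3090 × cos(18°) = 2938 km.

2940 km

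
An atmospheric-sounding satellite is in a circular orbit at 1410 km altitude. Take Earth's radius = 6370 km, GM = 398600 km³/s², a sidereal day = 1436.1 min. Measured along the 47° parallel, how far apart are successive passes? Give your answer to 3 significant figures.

Semi-major axis a = 6370 + 1410 = 7780 km. Period T = 2π√(a³/μ) = 2π√(7780³/398600) = 6829.4 s = 113.82 min.
Node shift per orbit = (6829.4/86166) × 360° = 28.53°.
Equatorial spacing = 28.53 × 111.2 km/° = 3172 km.
At 47° latitude, spacing = 3172 × cos(47°) = 2163 km.

2160 km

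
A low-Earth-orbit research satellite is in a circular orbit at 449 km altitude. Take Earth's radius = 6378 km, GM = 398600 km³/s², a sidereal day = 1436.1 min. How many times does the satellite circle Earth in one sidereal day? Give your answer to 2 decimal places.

Semi-major axis a = 6378 + 449 = 6827 km. Period T = 2π√(a³/μ) = 2π√(6827³/398600) = 5613.8 s = 93.56 min.
Orbits per sidereal day = 86166 / 5613.8 = 15.349.

15.35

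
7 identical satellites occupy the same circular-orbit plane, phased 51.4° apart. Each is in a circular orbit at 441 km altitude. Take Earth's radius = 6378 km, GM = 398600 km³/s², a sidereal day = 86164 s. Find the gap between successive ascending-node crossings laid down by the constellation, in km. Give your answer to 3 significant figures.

Semi-major axis a = 6378 + 441 = 6819 km. Period T = 2π√(a³/μ) = 2π√(6819³/398600) = 5603.9 s = 93.40 min.
Single-satellite node shift = (5603.9/86164) × 360° = 23.41°.
With 7 satellites evenly phased, successive equator crossings are 23.41/7 = 3.345° apart.
That is 3.345 × 111.3 = 372 km at the equator.

372 km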